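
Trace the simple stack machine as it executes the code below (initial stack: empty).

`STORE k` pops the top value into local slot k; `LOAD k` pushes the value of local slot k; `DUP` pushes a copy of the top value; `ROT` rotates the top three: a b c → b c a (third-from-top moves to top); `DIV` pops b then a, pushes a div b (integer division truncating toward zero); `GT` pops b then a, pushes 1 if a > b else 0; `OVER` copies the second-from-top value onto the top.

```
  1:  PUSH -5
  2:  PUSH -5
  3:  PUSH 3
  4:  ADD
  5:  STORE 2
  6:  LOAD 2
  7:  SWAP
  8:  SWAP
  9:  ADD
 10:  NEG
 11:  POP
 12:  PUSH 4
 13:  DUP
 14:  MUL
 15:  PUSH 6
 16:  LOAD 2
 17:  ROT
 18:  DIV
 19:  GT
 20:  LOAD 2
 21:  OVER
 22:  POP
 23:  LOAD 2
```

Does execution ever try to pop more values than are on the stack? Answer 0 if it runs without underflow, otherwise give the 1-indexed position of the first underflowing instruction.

PUSH -5 → [-5]
PUSH -5 → [-5, -5]
PUSH 3  → [-5, -5, 3]
ADD     → [-5, -2]
STORE 2 → [-5]
LOAD 2  → [-5, -2]
SWAP    → [-2, -5]
SWAP    → [-5, -2]
ADD     → [-7]
NEG     → [7]
POP     → []
PUSH 4  → [4]
DUP     → [4, 4]
MUL     → [16]
PUSH 6  → [16, 6]
LOAD 2  → [16, 6, -2]
ROT     → [6, -2, 16]
DIV     → [6, 0]
GT      → [1]
LOAD 2  → [1, -2]
OVER    → [1, -2, 1]
POP     → [1, -2]
LOAD 2  → [1, -2, -2]

0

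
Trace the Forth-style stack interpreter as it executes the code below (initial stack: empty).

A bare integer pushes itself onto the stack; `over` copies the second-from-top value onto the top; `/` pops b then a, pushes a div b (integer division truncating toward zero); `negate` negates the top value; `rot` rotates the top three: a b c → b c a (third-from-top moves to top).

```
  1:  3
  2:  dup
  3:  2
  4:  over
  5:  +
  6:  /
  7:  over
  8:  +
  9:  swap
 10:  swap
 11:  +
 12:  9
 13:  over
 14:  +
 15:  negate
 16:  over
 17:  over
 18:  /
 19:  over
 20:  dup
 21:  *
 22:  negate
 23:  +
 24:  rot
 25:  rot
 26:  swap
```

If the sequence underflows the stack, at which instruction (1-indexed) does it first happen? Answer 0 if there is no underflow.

3      -> [3]
dup    -> [3, 3]
2      -> [3, 3, 2]
over   -> [3, 3, 2, 3]
+      -> [3, 3, 5]
/      -> [3, 0]
over   -> [3, 0, 3]
+      -> [3, 3]
swap   -> [3, 3]
swap   -> [3, 3]
+      -> [6]
9      -> [6, 9]
over   -> [6, 9, 6]
+      -> [6, 15]
negate -> [6, -15]
over   -> [6, -15, 6]
over   -> [6, -15, 6, -15]
/      -> [6, -15, 0]
over   -> [6, -15, 0, -15]
dup    -> [6, -15, 0, -15, -15]
*      -> [6, -15, 0, 225]
negate -> [6, -15, 0, -225]
+      -> [6, -15, -225]
rot    -> [-15, -225, 6]
rot    -> [-225, 6, -15]
swap   -> [-225, -15, 6]

0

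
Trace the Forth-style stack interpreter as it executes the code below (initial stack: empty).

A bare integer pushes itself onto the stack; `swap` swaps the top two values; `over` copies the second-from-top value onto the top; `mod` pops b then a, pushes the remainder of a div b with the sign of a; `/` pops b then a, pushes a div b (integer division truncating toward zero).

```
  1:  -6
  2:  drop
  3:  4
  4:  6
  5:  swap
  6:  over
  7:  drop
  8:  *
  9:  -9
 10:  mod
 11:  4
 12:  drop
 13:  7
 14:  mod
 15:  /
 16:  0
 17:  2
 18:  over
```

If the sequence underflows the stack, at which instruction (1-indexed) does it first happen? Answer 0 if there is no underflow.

-6   -> [-6]
drop -> []
4    -> [4]
6    -> [4, 6]
swap -> [6, 4]
over -> [6, 4, 6]
drop -> [6, 4]
*    -> [24]
-9   -> [24, -9]
mod  -> [6]
4    -> [6, 4]
drop -> [6]
7    -> [6, 7]
mod  -> [6]
/  — needs 2 operands, stack has 1 → underflow

15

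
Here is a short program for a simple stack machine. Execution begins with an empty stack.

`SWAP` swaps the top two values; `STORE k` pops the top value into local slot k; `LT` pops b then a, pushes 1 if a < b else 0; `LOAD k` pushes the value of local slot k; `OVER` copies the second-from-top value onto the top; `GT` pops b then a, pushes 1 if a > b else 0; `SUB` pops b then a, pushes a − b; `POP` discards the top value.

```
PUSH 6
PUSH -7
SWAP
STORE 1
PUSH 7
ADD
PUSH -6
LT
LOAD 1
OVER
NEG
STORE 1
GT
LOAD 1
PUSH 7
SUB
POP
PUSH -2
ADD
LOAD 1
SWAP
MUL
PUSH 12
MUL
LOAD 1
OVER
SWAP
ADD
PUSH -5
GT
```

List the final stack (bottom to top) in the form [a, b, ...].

PUSH 6   6
PUSH -7  6 -7
SWAP     -7 6
STORE 1  -7
PUSH 7   -7 7
ADD      0
PUSH -6  0 -6
LT       0
LOAD 1   0 6
OVER     0 6 0
NEG      0 6 0
STORE 1  0 6
GT       0
LOAD 1   0 0
PUSH 7   0 0 7
SUB      0 -7
POP      0
PUSH -2  0 -2
ADD      -2
LOAD 1   -2 0
SWAP     0 -2
MUL      0
PUSH 12  0 12
MUL      0
LOAD 1   0 0
OVER     0 0 0
SWAP     0 0 0
ADD      0 0
PUSH -5  0 0 -5
GT       0 1

[0, 1]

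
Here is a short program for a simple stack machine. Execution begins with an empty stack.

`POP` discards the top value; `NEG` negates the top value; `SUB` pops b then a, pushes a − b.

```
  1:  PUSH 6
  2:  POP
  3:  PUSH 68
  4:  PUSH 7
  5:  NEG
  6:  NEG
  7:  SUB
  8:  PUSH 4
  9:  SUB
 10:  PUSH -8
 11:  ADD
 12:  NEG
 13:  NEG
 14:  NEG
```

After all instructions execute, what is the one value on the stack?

-49

PUSH 6  -> [6]
POP     -> []
PUSH 68 -> [68]
PUSH 7  -> [68, 7]
NEG     -> [68, -7]
NEG     -> [68, 7]
SUB     -> [61]
PUSH 4  -> [61, 4]
SUB     -> [57]
PUSH -8 -> [57, -8]
ADD     -> [49]
NEG     -> [-49]
NEG     -> [49]
NEG     -> [-49]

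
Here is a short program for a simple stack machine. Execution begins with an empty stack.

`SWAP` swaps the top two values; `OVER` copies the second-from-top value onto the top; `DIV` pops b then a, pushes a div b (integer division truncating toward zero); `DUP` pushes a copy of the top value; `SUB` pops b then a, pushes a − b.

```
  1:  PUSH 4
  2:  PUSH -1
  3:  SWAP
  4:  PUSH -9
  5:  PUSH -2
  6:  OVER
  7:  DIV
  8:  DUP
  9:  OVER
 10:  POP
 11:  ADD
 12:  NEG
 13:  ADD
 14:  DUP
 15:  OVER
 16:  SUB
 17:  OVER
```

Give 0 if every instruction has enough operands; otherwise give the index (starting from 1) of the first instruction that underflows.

PUSH 4  : [4]
PUSH -1 : [4, -1]
SWAP    : [-1, 4]
PUSH -9 : [-1, 4, -9]
PUSH -2 : [-1, 4, -9, -2]
OVER    : [-1, 4, -9, -2, -9]
DIV     : [-1, 4, -9, 0]
DUP     : [-1, 4, -9, 0, 0]
OVER    : [-1, 4, -9, 0, 0, 0]
POP     : [-1, 4, -9, 0, 0]
ADD     : [-1, 4, -9, 0]
NEG     : [-1, 4, -9, 0]
ADD     : [-1, 4, -9]
DUP     : [-1, 4, -9, -9]
OVER    : [-1, 4, -9, -9, -9]
SUB     : [-1, 4, -9, 0]
OVER    : [-1, 4, -9, 0, -9]

0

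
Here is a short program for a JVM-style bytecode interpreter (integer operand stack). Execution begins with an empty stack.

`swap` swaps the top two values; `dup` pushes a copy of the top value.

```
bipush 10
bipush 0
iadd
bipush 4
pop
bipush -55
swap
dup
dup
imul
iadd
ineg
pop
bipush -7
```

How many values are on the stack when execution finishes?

bipush 10  → [10]
bipush 0   → [10, 0]
iadd       → [10]
bipush 4   → [10, 4]
pop        → [10]
bipush -55 → [10, -55]
swap       → [-55, 10]
dup        → [-55, 10, 10]
dup        → [-55, 10, 10, 10]
imul       → [-55, 10, 100]
iadd       → [-55, 110]
ineg       → [-55, -110]
pop        → [-55]
bipush -7  → [-55, -7]

2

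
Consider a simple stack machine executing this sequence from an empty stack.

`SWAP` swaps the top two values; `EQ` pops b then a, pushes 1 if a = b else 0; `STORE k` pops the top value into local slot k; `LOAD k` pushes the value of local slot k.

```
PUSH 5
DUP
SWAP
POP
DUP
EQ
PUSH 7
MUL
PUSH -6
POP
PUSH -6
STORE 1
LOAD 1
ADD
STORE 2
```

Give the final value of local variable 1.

-6

PUSH 5  : [5]
DUP     : [5, 5]
SWAP    : [5, 5]
POP     : [5]
DUP     : [5, 5]
EQ      : [1]
PUSH 7  : [1, 7]
MUL     : [7]
PUSH -6 : [7, -6]
POP     : [7]
PUSH -6 : [7, -6]
STORE 1 : [7]
LOAD 1  : [7, -6]
ADD     : [1]
STORE 2 : []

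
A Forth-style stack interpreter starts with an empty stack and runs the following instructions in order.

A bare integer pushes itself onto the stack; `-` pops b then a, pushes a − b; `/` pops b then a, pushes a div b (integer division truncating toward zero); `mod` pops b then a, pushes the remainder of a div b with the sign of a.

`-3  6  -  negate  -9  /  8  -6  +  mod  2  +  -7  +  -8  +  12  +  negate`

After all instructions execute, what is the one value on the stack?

2

-3     : [-3]
6      : [-3, 6]
-      : [-9]
negate : [9]
-9     : [9, -9]
/      : [-1]
8      : [-1, 8]
-6     : [-1, 8, -6]
+      : [-1, 2]
mod    : [-1]
2      : [-1, 2]
+      : [1]
-7     : [1, -7]
+      : [-6]
-8     : [-6, -8]
+      : [-14]
12     : [-14, 12]
+      : [-2]
negate : [2]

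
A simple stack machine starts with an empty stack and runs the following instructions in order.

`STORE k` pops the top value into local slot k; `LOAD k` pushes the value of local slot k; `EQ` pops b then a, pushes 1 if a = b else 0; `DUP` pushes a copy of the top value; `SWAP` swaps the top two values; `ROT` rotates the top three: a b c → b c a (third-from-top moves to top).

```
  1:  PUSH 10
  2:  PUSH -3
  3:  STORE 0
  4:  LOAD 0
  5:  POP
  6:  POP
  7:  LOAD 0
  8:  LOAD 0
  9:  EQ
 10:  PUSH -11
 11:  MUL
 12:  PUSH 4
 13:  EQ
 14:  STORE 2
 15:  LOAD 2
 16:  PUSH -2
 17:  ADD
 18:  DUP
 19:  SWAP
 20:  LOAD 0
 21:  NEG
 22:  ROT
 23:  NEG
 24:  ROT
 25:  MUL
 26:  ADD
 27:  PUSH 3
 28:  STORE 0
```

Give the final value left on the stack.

-1

PUSH 10  : [10]
PUSH -3  : [10, -3]
STORE 0  : [10]
LOAD 0   : [10, -3]
POP      : [10]
POP      : []
LOAD 0   : [-3]
LOAD 0   : [-3, -3]
EQ       : [1]
PUSH -11 : [1, -11]
MUL      : [-11]
PUSH 4   : [-11, 4]
EQ       : [0]
STORE 2  : []
LOAD 2   : [0]
PUSH -2  : [0, -2]
ADD      : [-2]
DUP      : [-2, -2]
SWAP     : [-2, -2]
LOAD 0   : [-2, -2, -3]
NEG      : [-2, -2, 3]
ROT      : [-2, 3, -2]
NEG      : [-2, 3, 2]
ROT      : [3, 2, -2]
MUL      : [3, -4]
ADD      : [-1]
PUSH 3   : [-1, 3]
STORE 0  : [-1]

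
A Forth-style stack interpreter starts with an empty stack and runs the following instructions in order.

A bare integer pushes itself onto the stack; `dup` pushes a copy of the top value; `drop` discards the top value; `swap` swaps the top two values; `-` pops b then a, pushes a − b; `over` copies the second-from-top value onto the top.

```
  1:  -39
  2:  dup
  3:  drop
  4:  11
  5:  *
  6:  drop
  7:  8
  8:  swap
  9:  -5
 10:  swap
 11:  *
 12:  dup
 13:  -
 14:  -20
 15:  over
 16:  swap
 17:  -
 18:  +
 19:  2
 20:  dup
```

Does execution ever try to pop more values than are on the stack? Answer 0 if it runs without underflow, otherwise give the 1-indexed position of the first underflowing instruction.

8

-39  → [-39]
dup  → [-39, -39]
drop → [-39]
11   → [-39, 11]
*    → [-429]
drop → []
8    → [8]
swap  — needs 2 operands, stack has 1 → underflow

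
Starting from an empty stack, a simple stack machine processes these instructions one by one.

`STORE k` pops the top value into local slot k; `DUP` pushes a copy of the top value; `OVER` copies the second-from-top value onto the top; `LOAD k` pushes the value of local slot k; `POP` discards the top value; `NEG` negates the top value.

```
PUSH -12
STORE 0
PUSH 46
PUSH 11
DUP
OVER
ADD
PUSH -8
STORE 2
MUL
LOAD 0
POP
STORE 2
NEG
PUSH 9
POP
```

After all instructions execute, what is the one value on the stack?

PUSH -12 : -12
STORE 0  : (empty)
PUSH 46  : 46
PUSH 11  : 46 11
DUP      : 46 11 11
OVER     : 46 11 11 11
ADD      : 46 11 22
PUSH -8  : 46 11 22 -8
STORE 2  : 46 11 22
MUL      : 46 242
LOAD 0   : 46 242 -12
POP      : 46 242
STORE 2  : 46
NEG      : -46
PUSH 9   : -46 9
POP      : -46

-46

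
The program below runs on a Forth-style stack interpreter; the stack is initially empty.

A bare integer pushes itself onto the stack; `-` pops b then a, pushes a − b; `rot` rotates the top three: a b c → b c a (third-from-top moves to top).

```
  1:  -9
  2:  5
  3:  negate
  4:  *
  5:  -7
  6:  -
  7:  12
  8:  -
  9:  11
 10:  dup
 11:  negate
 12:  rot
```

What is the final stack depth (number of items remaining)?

-9     : [-9]
5      : [-9, 5]
negate : [-9, -5]
*      : [45]
-7     : [45, -7]
-      : [52]
12     : [52, 12]
-      : [40]
11     : [40, 11]
dup    : [40, 11, 11]
negate : [40, 11, -11]
rot    : [11, -11, 40]

3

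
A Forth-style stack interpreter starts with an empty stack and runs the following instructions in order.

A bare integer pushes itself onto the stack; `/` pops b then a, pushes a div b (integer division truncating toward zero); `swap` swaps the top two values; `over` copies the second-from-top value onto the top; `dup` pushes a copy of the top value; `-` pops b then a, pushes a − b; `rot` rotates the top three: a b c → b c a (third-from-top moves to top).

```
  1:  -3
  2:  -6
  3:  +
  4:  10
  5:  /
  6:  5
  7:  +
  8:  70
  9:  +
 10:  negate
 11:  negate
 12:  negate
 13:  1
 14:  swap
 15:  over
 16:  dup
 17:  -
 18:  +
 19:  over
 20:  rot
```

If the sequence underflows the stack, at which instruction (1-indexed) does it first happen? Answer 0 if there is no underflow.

-3     : [-3]
-6     : [-3, -6]
+      : [-9]
10     : [-9, 10]
/      : [0]
5      : [0, 5]
+      : [5]
70     : [5, 70]
+      : [75]
negate : [-75]
negate : [75]
negate : [-75]
1      : [-75, 1]
swap   : [1, -75]
over   : [1, -75, 1]
dup    : [1, -75, 1, 1]
-      : [1, -75, 0]
+      : [1, -75]
over   : [1, -75, 1]
rot    : [-75, 1, 1]

0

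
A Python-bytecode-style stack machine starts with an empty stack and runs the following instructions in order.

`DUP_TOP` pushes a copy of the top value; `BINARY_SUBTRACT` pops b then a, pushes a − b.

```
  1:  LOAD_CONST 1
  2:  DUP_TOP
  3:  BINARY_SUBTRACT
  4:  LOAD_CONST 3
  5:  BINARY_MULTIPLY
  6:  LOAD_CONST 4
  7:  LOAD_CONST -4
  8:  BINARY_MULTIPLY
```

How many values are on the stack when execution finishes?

2

LOAD_CONST 1    → [1]
DUP_TOP         → [1, 1]
BINARY_SUBTRACT → [0]
LOAD_CONST 3    → [0, 3]
BINARY_MULTIPLY → [0]
LOAD_CONST 4    → [0, 4]
LOAD_CONST -4   → [0, 4, -4]
BINARY_MULTIPLY → [0, -16]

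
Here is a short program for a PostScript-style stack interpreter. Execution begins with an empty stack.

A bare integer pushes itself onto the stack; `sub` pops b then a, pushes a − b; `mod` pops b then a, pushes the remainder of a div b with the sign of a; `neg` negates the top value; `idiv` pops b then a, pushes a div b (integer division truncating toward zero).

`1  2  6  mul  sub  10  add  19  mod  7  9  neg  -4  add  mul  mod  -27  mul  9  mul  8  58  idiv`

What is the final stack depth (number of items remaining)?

2

1    -> [1]
2    -> [1, 2]
6    -> [1, 2, 6]
mul  -> [1, 12]
sub  -> [-11]
10   -> [-11, 10]
add  -> [-1]
19   -> [-1, 19]
mod  -> [-1]
7    -> [-1, 7]
9    -> [-1, 7, 9]
neg  -> [-1, 7, -9]
-4   -> [-1, 7, -9, -4]
add  -> [-1, 7, -13]
mul  -> [-1, -91]
mod  -> [-1]
-27  -> [-1, -27]
mul  -> [27]
9    -> [27, 9]
mul  -> [243]
8    -> [243, 8]
58   -> [243, 8, 58]
idiv -> [243, 0]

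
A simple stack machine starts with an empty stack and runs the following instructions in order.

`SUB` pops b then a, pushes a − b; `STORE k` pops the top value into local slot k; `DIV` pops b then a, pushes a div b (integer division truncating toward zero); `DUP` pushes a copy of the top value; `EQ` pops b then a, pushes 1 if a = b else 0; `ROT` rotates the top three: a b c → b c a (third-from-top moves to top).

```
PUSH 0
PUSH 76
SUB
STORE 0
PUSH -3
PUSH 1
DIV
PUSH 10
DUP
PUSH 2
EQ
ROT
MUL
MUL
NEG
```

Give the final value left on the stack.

PUSH 0  -> [0]
PUSH 76 -> [0, 76]
SUB     -> [-76]
STORE 0 -> []
PUSH -3 -> [-3]
PUSH 1  -> [-3, 1]
DIV     -> [-3]
PUSH 10 -> [-3, 10]
DUP     -> [-3, 10, 10]
PUSH 2  -> [-3, 10, 10, 2]
EQ      -> [-3, 10, 0]
ROT     -> [10, 0, -3]
MUL     -> [10, 0]
MUL     -> [0]
NEG     -> [0]

0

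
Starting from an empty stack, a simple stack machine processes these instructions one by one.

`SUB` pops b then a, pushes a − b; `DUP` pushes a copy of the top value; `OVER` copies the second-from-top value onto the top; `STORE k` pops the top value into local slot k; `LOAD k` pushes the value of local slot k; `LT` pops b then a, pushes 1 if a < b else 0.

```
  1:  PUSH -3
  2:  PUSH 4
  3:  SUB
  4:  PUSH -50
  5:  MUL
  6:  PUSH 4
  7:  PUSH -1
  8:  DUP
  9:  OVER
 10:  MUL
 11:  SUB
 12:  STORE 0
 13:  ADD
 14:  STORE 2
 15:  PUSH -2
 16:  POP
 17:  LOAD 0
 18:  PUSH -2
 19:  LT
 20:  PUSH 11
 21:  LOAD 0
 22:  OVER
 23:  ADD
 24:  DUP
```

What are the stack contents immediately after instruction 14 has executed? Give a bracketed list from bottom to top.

[]

PUSH -3   -3
PUSH 4    -3 4
SUB       -7
PUSH -50  -7 -50
MUL       350
PUSH 4    350 4
PUSH -1   350 4 -1
DUP       350 4 -1 -1
OVER      350 4 -1 -1 -1
MUL       350 4 -1 1
SUB       350 4 -2
STORE 0   350 4
ADD       354
STORE 2   (empty)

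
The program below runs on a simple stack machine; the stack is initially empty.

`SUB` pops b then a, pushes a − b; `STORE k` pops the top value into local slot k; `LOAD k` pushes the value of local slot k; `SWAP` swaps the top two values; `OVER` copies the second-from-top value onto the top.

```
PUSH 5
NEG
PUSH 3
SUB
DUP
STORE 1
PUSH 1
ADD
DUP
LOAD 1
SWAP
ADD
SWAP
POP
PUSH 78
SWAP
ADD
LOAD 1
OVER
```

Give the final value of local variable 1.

-8

PUSH 5   [5]
NEG      [-5]
PUSH 3   [-5, 3]
SUB      [-8]
DUP      [-8, -8]
STORE 1  [-8]
PUSH 1   [-8, 1]
ADD      [-7]
DUP      [-7, -7]
LOAD 1   [-7, -7, -8]
SWAP     [-7, -8, -7]
ADD      [-7, -15]
SWAP     [-15, -7]
POP      [-15]
PUSH 78  [-15, 78]
SWAP     [78, -15]
ADD      [63]
LOAD 1   [63, -8]
OVER     [63, -8, 63]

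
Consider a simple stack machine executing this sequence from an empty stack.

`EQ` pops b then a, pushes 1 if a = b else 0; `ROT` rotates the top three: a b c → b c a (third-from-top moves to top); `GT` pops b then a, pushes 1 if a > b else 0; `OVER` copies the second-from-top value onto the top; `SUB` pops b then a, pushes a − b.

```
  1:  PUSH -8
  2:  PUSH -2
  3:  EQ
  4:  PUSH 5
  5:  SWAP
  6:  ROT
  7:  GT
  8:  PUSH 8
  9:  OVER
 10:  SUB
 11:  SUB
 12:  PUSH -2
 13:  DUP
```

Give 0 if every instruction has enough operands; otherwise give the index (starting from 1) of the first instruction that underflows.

6

PUSH -8 → [-8]
PUSH -2 → [-8, -2]
EQ      → [0]
PUSH 5  → [0, 5]
SWAP    → [5, 0]
ROT  — needs 3 operands, stack has 2 → underflow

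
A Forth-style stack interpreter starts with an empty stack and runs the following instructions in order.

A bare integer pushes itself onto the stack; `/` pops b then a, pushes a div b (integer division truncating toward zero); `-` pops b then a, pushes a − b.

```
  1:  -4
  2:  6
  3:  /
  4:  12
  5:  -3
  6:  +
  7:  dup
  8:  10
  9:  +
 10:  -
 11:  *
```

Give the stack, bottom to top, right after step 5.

-4  -4
6   -4 6
/   0
12  0 12
-3  0 12 -3

[0, 12, -3]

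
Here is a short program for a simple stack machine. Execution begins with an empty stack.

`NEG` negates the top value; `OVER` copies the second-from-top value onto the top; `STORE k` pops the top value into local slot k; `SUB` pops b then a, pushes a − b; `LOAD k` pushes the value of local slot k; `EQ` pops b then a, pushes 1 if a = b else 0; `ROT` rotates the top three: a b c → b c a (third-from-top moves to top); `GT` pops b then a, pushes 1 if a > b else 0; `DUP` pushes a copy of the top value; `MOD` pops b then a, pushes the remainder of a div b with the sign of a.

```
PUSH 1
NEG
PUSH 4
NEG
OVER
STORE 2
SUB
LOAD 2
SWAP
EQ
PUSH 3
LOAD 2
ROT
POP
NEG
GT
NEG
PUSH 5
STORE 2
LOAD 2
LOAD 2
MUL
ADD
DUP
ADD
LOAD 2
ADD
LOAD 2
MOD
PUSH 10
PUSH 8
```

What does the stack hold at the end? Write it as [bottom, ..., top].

PUSH 1  -> 1
NEG     -> -1
PUSH 4  -> -1 4
NEG     -> -1 -4
OVER    -> -1 -4 -1
STORE 2 -> -1 -4
SUB     -> 3
LOAD 2  -> 3 -1
SWAP    -> -1 3
EQ      -> 0
PUSH 3  -> 0 3
LOAD 2  -> 0 3 -1
ROT     -> 3 -1 0
POP     -> 3 -1
NEG     -> 3 1
GT      -> 1
NEG     -> -1
PUSH 5  -> -1 5
STORE 2 -> -1
LOAD 2  -> -1 5
LOAD 2  -> -1 5 5
MUL     -> -1 25
ADD     -> 24
DUP     -> 24 24
ADD     -> 48
LOAD 2  -> 48 5
ADD     -> 53
LOAD 2  -> 53 5
MOD     -> 3
PUSH 10 -> 3 10
PUSH 8  -> 3 10 8

[3, 10, 8]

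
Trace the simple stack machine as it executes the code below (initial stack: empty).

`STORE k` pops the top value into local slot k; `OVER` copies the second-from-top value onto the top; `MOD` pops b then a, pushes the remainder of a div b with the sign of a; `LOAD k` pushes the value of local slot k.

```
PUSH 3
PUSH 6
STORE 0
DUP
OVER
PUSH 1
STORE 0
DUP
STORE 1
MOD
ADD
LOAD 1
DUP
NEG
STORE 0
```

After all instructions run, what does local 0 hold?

-3

PUSH 3  : 3
PUSH 6  : 3 6
STORE 0 : 3
DUP     : 3 3
OVER    : 3 3 3
PUSH 1  : 3 3 3 1
STORE 0 : 3 3 3
DUP     : 3 3 3 3
STORE 1 : 3 3 3
MOD     : 3 0
ADD     : 3
LOAD 1  : 3 3
DUP     : 3 3 3
NEG     : 3 3 -3
STORE 0 : 3 3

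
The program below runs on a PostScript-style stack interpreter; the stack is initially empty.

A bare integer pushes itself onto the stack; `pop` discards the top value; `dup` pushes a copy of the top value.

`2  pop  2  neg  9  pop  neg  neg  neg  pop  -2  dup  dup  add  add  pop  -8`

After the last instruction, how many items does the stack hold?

1

2   -> [2]
pop -> []
2   -> [2]
neg -> [-2]
9   -> [-2, 9]
pop -> [-2]
neg -> [2]
neg -> [-2]
neg -> [2]
pop -> []
-2  -> [-2]
dup -> [-2, -2]
dup -> [-2, -2, -2]
add -> [-2, -4]
add -> [-6]
pop -> []
-8  -> [-8]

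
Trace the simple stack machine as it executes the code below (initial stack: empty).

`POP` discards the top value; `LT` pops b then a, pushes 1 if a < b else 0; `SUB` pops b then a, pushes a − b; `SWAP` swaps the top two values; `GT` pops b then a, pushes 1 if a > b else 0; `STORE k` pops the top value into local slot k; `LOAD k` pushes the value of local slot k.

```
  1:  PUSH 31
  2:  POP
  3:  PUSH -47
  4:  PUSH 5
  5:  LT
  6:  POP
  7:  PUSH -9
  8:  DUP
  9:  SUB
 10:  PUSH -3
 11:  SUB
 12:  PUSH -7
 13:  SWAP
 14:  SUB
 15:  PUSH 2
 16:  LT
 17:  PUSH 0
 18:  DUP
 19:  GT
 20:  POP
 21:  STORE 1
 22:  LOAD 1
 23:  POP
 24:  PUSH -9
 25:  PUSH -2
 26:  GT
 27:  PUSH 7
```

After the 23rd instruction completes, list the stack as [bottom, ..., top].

PUSH 31  : 31
POP      : (empty)
PUSH -47 : -47
PUSH 5   : -47 5
LT       : 1
POP      : (empty)
PUSH -9  : -9
DUP      : -9 -9
SUB      : 0
PUSH -3  : 0 -3
SUB      : 3
PUSH -7  : 3 -7
SWAP     : -7 3
SUB      : -10
PUSH 2   : -10 2
LT       : 1
PUSH 0   : 1 0
DUP      : 1 0 0
GT       : 1 0
POP      : 1
STORE 1  : (empty)
LOAD 1   : 1
POP      : (empty)

[]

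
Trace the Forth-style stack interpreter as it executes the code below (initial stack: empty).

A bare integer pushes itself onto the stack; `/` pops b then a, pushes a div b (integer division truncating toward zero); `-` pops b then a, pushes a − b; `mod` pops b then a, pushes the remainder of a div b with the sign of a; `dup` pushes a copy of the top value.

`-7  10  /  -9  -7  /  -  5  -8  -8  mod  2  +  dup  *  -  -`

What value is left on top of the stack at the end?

-7  → [-7]
10  → [-7, 10]
/   → [0]
-9  → [0, -9]
-7  → [0, -9, -7]
/   → [0, 1]
-   → [-1]
5   → [-1, 5]
-8  → [-1, 5, -8]
-8  → [-1, 5, -8, -8]
mod → [-1, 5, 0]
2   → [-1, 5, 0, 2]
+   → [-1, 5, 2]
dup → [-1, 5, 2, 2]
*   → [-1, 5, 4]
-   → [-1, 1]
-   → [-2]

-2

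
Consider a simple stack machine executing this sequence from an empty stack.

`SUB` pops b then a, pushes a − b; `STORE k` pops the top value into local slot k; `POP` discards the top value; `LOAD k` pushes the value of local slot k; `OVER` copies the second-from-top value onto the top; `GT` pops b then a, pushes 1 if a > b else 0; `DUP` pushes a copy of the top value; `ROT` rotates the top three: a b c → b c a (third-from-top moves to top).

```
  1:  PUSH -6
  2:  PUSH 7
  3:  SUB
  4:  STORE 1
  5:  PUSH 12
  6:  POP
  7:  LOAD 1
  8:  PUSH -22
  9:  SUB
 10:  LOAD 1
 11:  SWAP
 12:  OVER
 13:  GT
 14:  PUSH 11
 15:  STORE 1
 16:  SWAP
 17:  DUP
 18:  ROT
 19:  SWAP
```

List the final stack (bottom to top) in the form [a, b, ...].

[-13, 1, -13]

PUSH -6  → -6
PUSH 7   → -6 7
SUB      → -13
STORE 1  → (empty)
PUSH 12  → 12
POP      → (empty)
LOAD 1   → -13
PUSH -22 → -13 -22
SUB      → 9
LOAD 1   → 9 -13
SWAP     → -13 9
OVER     → -13 9 -13
GT       → -13 1
PUSH 11  → -13 1 11
STORE 1  → -13 1
SWAP     → 1 -13
DUP      → 1 -13 -13
ROT      → -13 -13 1
SWAP     → -13 1 -13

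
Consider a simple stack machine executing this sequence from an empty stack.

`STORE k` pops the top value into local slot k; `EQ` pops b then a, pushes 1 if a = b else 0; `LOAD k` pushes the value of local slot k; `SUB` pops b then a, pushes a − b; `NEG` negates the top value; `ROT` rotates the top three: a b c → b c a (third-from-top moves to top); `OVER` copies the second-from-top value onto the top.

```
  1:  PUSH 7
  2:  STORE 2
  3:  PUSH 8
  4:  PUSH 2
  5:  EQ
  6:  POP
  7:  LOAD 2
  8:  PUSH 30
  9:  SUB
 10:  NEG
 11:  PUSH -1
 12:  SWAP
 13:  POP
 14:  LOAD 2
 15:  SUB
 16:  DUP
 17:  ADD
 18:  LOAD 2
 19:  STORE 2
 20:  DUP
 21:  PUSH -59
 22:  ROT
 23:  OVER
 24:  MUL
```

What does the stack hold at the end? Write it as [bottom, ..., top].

[-16, -59, 944]

PUSH 7   -> 7
STORE 2  -> (empty)
PUSH 8   -> 8
PUSH 2   -> 8 2
EQ       -> 0
POP      -> (empty)
LOAD 2   -> 7
PUSH 30  -> 7 30
SUB      -> -23
NEG      -> 23
PUSH -1  -> 23 -1
SWAP     -> -1 23
POP      -> -1
LOAD 2   -> -1 7
SUB      -> -8
DUP      -> -8 -8
ADD      -> -16
LOAD 2   -> -16 7
STORE 2  -> -16
DUP      -> -16 -16
PUSH -59 -> -16 -16 -59
ROT      -> -16 -59 -16
OVER     -> -16 -59 -16 -59
MUL      -> -16 -59 944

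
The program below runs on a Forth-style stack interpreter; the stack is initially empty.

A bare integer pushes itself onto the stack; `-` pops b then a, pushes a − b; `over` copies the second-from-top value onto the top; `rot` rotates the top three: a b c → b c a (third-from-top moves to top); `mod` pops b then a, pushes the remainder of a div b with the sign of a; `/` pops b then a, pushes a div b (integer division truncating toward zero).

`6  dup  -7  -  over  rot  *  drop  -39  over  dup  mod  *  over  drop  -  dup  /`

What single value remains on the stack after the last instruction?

1

6     [6]
dup   [6, 6]
-7    [6, 6, -7]
-     [6, 13]
over  [6, 13, 6]
rot   [13, 6, 6]
*     [13, 36]
drop  [13]
-39   [13, -39]
over  [13, -39, 13]
dup   [13, -39, 13, 13]
mod   [13, -39, 0]
*     [13, 0]
over  [13, 0, 13]
drop  [13, 0]
-     [13]
dup   [13, 13]
/     [1]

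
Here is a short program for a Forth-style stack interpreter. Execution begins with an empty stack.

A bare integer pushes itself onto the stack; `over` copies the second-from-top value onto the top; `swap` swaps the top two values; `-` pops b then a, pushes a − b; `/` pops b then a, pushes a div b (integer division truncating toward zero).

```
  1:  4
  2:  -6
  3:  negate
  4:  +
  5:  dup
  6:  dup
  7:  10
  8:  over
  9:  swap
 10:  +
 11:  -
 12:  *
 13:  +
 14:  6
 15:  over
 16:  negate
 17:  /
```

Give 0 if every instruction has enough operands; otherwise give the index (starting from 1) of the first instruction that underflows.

4      → [4]
-6     → [4, -6]
negate → [4, 6]
+      → [10]
dup    → [10, 10]
dup    → [10, 10, 10]
10     → [10, 10, 10, 10]
over   → [10, 10, 10, 10, 10]
swap   → [10, 10, 10, 10, 10]
+      → [10, 10, 10, 20]
-      → [10, 10, -10]
*      → [10, -100]
+      → [-90]
6      → [-90, 6]
over   → [-90, 6, -90]
negate → [-90, 6, 90]
/      → [-90, 0]

0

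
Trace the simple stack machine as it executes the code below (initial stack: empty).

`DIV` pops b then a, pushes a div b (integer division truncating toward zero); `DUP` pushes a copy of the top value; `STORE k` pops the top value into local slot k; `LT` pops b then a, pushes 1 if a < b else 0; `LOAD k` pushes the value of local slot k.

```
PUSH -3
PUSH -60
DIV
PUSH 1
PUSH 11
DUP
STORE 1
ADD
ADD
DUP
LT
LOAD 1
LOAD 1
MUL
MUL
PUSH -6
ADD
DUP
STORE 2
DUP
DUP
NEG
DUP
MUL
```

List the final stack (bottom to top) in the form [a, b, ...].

PUSH -3   [-3]
PUSH -60  [-3, -60]
DIV       [0]
PUSH 1    [0, 1]
PUSH 11   [0, 1, 11]
DUP       [0, 1, 11, 11]
STORE 1   [0, 1, 11]
ADD       [0, 12]
ADD       [12]
DUP       [12, 12]
LT        [0]
LOAD 1    [0, 11]
LOAD 1    [0, 11, 11]
MUL       [0, 121]
MUL       [0]
PUSH -6   [0, -6]
ADD       [-6]
DUP       [-6, -6]
STORE 2   [-6]
DUP       [-6, -6]
DUP       [-6, -6, -6]
NEG       [-6, -6, 6]
DUP       [-6, -6, 6, 6]
MUL       [-6, -6, 36]

[-6, -6, 36]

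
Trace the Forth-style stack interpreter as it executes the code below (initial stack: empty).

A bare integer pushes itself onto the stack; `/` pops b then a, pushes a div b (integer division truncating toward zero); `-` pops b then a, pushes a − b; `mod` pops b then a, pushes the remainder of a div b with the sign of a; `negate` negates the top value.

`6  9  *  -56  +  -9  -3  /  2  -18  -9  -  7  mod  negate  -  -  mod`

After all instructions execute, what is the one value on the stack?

-2

6       [6]
9       [6, 9]
*       [54]
-56     [54, -56]
+       [-2]
-9      [-2, -9]
-3      [-2, -9, -3]
/       [-2, 3]
2       [-2, 3, 2]
-18     [-2, 3, 2, -18]
-9      [-2, 3, 2, -18, -9]
-       [-2, 3, 2, -9]
7       [-2, 3, 2, -9, 7]
mod     [-2, 3, 2, -2]
negate  [-2, 3, 2, 2]
-       [-2, 3, 0]
-       [-2, 3]
mod     [-2]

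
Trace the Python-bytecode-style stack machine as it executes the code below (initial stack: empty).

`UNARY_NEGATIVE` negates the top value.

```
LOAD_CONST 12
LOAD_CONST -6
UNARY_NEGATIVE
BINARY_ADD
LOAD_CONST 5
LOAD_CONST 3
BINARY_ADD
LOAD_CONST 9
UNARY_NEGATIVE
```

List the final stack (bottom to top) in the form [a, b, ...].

LOAD_CONST 12  : [12]
LOAD_CONST -6  : [12, -6]
UNARY_NEGATIVE : [12, 6]
BINARY_ADD     : [18]
LOAD_CONST 5   : [18, 5]
LOAD_CONST 3   : [18, 5, 3]
BINARY_ADD     : [18, 8]
LOAD_CONST 9   : [18, 8, 9]
UNARY_NEGATIVE : [18, 8, -9]

[18, 8, -9]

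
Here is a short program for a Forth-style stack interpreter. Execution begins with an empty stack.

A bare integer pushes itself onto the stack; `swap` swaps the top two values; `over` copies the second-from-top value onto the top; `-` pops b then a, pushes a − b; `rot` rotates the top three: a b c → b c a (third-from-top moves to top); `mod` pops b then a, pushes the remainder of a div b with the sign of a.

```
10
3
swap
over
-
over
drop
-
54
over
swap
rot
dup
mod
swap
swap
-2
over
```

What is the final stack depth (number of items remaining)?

5

10   -> 10
3    -> 10 3
swap -> 3 10
over -> 3 10 3
-    -> 3 7
over -> 3 7 3
drop -> 3 7
-    -> -4
54   -> -4 54
over -> -4 54 -4
swap -> -4 -4 54
rot  -> -4 54 -4
dup  -> -4 54 -4 -4
mod  -> -4 54 0
swap -> -4 0 54
swap -> -4 54 0
-2   -> -4 54 0 -2
over -> -4 54 0 -2 0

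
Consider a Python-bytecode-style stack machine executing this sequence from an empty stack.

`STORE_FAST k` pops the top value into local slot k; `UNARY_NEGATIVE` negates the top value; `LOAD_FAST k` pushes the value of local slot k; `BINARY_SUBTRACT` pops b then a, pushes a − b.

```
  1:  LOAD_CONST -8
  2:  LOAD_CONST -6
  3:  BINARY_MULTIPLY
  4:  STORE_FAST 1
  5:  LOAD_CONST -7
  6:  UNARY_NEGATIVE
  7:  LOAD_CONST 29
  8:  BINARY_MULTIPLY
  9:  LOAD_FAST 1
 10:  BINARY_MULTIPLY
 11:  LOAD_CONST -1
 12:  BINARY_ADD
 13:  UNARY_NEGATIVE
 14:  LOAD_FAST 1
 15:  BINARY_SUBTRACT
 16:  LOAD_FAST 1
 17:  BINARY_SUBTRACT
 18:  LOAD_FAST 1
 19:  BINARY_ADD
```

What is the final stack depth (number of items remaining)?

LOAD_CONST -8   → [-8]
LOAD_CONST -6   → [-8, -6]
BINARY_MULTIPLY → [48]
STORE_FAST 1    → []
LOAD_CONST -7   → [-7]
UNARY_NEGATIVE  → [7]
LOAD_CONST 29   → [7, 29]
BINARY_MULTIPLY → [203]
LOAD_FAST 1     → [203, 48]
BINARY_MULTIPLY → [9744]
LOAD_CONST -1   → [9744, -1]
BINARY_ADD      → [9743]
UNARY_NEGATIVE  → [-9743]
LOAD_FAST 1     → [-9743, 48]
BINARY_SUBTRACT → [-9791]
LOAD_FAST 1     → [-9791, 48]
BINARY_SUBTRACT → [-9839]
LOAD_FAST 1     → [-9839, 48]
BINARY_ADD      → [-9791]

1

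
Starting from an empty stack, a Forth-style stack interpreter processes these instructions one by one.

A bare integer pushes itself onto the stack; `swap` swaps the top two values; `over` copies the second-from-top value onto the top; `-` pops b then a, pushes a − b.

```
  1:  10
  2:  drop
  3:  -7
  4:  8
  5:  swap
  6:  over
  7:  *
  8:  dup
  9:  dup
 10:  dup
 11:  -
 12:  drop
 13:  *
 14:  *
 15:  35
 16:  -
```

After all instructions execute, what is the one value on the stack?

25053

10   -> [10]
drop -> []
-7   -> [-7]
8    -> [-7, 8]
swap -> [8, -7]
over -> [8, -7, 8]
*    -> [8, -56]
dup  -> [8, -56, -56]
dup  -> [8, -56, -56, -56]
dup  -> [8, -56, -56, -56, -56]
-    -> [8, -56, -56, 0]
drop -> [8, -56, -56]
*    -> [8, 3136]
*    -> [25088]
35   -> [25088, 35]
-    -> [25053]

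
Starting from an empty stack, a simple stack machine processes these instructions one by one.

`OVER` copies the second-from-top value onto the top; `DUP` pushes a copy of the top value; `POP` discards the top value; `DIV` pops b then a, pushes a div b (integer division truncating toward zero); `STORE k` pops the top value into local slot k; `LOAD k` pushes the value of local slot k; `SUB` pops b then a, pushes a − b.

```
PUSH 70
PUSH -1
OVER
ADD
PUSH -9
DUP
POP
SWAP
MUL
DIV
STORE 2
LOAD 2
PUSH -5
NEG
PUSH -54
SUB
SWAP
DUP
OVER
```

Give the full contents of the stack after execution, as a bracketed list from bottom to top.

PUSH 70  : 70
PUSH -1  : 70 -1
OVER     : 70 -1 70
ADD      : 70 69
PUSH -9  : 70 69 -9
DUP      : 70 69 -9 -9
POP      : 70 69 -9
SWAP     : 70 -9 69
MUL      : 70 -621
DIV      : 0
STORE 2  : (empty)
LOAD 2   : 0
PUSH -5  : 0 -5
NEG      : 0 5
PUSH -54 : 0 5 -54
SUB      : 0 59
SWAP     : 59 0
DUP      : 59 0 0
OVER     : 59 0 0 0

[59, 0, 0, 0]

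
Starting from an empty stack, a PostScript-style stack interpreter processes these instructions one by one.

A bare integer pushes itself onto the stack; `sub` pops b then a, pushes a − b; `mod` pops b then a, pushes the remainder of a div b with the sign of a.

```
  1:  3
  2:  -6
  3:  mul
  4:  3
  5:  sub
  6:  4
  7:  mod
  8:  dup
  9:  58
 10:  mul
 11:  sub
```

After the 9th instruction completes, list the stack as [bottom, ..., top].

[-1, -1, 58]

3   -> [3]
-6  -> [3, -6]
mul -> [-18]
3   -> [-18, 3]
sub -> [-21]
4   -> [-21, 4]
mod -> [-1]
dup -> [-1, -1]
58  -> [-1, -1, 58]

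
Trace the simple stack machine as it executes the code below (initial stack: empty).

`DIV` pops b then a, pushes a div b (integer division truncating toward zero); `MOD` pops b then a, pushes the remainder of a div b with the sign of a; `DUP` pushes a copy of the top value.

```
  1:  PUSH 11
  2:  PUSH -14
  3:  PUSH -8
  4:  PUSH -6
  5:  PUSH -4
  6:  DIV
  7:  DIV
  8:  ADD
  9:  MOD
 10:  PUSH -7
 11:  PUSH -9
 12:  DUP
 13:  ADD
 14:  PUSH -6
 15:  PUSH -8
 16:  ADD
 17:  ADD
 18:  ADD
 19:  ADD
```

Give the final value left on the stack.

-28

PUSH 11  : [11]
PUSH -14 : [11, -14]
PUSH -8  : [11, -14, -8]
PUSH -6  : [11, -14, -8, -6]
PUSH -4  : [11, -14, -8, -6, -4]
DIV      : [11, -14, -8, 1]
DIV      : [11, -14, -8]
ADD      : [11, -22]
MOD      : [11]
PUSH -7  : [11, -7]
PUSH -9  : [11, -7, -9]
DUP      : [11, -7, -9, -9]
ADD      : [11, -7, -18]
PUSH -6  : [11, -7, -18, -6]
PUSH -8  : [11, -7, -18, -6, -8]
ADD      : [11, -7, -18, -14]
ADD      : [11, -7, -32]
ADD      : [11, -39]
ADD      : [-28]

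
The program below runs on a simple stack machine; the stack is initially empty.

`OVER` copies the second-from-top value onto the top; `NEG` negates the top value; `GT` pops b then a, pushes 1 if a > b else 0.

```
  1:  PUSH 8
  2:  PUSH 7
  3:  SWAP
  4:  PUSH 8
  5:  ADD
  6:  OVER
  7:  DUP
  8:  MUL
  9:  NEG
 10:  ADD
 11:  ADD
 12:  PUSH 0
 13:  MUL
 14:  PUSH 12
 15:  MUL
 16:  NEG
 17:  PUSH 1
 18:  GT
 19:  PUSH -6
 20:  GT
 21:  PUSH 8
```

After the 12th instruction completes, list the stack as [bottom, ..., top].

[-26, 0]

PUSH 8  8
PUSH 7  8 7
SWAP    7 8
PUSH 8  7 8 8
ADD     7 16
OVER    7 16 7
DUP     7 16 7 7
MUL     7 16 49
NEG     7 16 -49
ADD     7 -33
ADD     -26
PUSH 0  -26 0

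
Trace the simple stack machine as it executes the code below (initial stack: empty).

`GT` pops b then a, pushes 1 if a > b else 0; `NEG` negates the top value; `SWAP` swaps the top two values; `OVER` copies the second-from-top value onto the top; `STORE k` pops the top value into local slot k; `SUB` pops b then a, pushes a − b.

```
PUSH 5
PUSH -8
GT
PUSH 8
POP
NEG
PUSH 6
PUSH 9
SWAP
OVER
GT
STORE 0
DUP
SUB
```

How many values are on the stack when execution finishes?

2

PUSH 5  -> [5]
PUSH -8 -> [5, -8]
GT      -> [1]
PUSH 8  -> [1, 8]
POP     -> [1]
NEG     -> [-1]
PUSH 6  -> [-1, 6]
PUSH 9  -> [-1, 6, 9]
SWAP    -> [-1, 9, 6]
OVER    -> [-1, 9, 6, 9]
GT      -> [-1, 9, 0]
STORE 0 -> [-1, 9]
DUP     -> [-1, 9, 9]
SUB     -> [-1, 0]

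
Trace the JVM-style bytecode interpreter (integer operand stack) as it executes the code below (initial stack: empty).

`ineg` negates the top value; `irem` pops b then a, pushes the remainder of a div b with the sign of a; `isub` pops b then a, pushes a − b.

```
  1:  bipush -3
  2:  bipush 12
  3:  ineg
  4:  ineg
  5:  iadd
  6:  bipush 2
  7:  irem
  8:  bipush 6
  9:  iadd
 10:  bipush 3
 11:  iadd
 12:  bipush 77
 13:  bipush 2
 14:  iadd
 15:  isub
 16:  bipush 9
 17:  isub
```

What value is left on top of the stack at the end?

-78

bipush -3 → [-3]
bipush 12 → [-3, 12]
ineg      → [-3, -12]
ineg      → [-3, 12]
iadd      → [9]
bipush 2  → [9, 2]
irem      → [1]
bipush 6  → [1, 6]
iadd      → [7]
bipush 3  → [7, 3]
iadd      → [10]
bipush 77 → [10, 77]
bipush 2  → [10, 77, 2]
iadd      → [10, 79]
isub      → [-69]
bipush 9  → [-69, 9]
isub      → [-78]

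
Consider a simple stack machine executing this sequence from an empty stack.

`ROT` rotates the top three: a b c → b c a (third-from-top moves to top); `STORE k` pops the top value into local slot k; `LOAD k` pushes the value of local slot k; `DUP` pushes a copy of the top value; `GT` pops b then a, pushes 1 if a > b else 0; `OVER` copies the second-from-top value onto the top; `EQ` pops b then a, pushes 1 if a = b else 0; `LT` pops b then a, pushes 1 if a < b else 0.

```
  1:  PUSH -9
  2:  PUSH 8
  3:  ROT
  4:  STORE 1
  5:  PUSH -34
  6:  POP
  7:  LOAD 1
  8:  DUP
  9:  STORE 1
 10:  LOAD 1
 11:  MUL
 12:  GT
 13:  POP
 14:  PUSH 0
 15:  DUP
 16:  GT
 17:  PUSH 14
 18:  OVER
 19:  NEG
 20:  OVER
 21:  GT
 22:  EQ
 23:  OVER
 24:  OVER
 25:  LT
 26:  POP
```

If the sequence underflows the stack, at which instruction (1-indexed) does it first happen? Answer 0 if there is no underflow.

PUSH -9 : -9
PUSH 8  : -9 8
ROT  — needs 3 operands, stack has 2 → underflow

3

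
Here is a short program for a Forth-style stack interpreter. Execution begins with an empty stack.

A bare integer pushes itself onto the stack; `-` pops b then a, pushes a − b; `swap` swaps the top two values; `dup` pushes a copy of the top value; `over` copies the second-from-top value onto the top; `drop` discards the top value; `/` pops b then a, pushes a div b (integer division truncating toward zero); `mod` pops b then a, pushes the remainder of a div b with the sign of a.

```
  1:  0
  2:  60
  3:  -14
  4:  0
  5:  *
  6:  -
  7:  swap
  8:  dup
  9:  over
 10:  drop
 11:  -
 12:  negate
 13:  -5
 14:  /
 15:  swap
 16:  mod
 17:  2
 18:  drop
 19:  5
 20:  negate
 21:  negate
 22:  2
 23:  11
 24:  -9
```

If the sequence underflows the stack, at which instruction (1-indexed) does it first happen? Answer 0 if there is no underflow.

0      : [0]
60     : [0, 60]
-14    : [0, 60, -14]
0      : [0, 60, -14, 0]
*      : [0, 60, 0]
-      : [0, 60]
swap   : [60, 0]
dup    : [60, 0, 0]
over   : [60, 0, 0, 0]
drop   : [60, 0, 0]
-      : [60, 0]
negate : [60, 0]
-5     : [60, 0, -5]
/      : [60, 0]
swap   : [0, 60]
mod    : [0]
2      : [0, 2]
drop   : [0]
5      : [0, 5]
negate : [0, -5]
negate : [0, 5]
2      : [0, 5, 2]
11     : [0, 5, 2, 11]
-9     : [0, 5, 2, 11, -9]

0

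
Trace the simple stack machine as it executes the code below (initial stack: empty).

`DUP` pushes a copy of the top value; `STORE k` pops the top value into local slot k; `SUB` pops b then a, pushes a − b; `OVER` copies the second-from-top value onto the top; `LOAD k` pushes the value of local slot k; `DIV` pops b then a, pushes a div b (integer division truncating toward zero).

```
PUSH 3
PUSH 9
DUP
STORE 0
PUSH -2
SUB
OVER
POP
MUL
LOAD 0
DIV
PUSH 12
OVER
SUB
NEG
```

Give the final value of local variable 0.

9

PUSH 3   3
PUSH 9   3 9
DUP      3 9 9
STORE 0  3 9
PUSH -2  3 9 -2
SUB      3 11
OVER     3 11 3
POP      3 11
MUL      33
LOAD 0   33 9
DIV      3
PUSH 12  3 12
OVER     3 12 3
SUB      3 9
NEG      3 -9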